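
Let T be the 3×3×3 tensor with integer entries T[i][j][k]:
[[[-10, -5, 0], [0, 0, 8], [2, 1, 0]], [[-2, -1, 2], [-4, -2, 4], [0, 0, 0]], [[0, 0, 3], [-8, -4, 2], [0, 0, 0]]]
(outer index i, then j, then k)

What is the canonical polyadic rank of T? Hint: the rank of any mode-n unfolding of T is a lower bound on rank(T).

3

Lower bound: the mode-2 unfolding of T (rows indexed by j, columns by (i,k) = (0,0), (0,1), (0,2), (1,0), (1,1), (1,2), (2,0), (2,1), (2,2)) is [[-10, -5, 0, -2, -1, 2, 0, 0, 3], [0, 0, 8, -4, -2, 4, -8, -4, 2], [2, 1, 0, 0, 0, 0, 0, 0, 0]].
There the 3×3 minor on rows j ∈ {0, 1, 2}, columns (i,k) ∈ {(0,0), (0,2), (1,0)} is det [[-10, 0, -2], [0, 8, -4], [2, 0, 0]] = 32 ≠ 0, so this unfolding has rank ≥ 3; CP rank is at least every unfolding rank, so rank(T) ≥ 3. (Flattening ranks never certify an upper bound on CP rank; for that we must actually write T with 3 rank-1 terms.)
Upper bound: T is a sum of 3 rank-1 terms, T = (1, 0, 0) ⊗ (2, 2, -1) ⊗ (-2, -1, 0) + (1, 1, 1) ⊗ (1, 2, 0) ⊗ (-2, -1, 2) + (2, 0, -1) ⊗ (1, -2, 0) ⊗ (-2, -1, -1) (written with every a and b primitive with positive leading entry and the scale carried by c; CP decompositions are not unique, and this one is verified by expanding entrywise), so rank(T) ≤ 3.
These bounds meet, so rank(T) = 3.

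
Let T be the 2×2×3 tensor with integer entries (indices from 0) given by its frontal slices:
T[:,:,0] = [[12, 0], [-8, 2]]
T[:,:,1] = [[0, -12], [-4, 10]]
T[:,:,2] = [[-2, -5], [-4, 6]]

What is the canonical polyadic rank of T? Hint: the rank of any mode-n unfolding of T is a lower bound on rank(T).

3

Lower bound: the mode-3 unfolding of T (rows indexed by k, columns by (i,j) = (0,0), (0,1), (1,0), (1,1)) is [[12, 0, -8, 2], [0, -12, -4, 10], [-2, -5, -4, 6]].
There the 3×3 minor on rows k ∈ {0, 1, 2}, columns (i,j) ∈ {(0,0), (0,1), (1,0)} is det [[12, 0, -8], [0, -12, -4], [-2, -5, -4]] = 528 ≠ 0, so this unfolding has rank ≥ 3; CP rank is at least every unfolding rank, so rank(T) ≥ 3. (This is only a lower bound: in general the CP rank may exceed every unfolding rank, so we still need to exhibit 3 rank-1 terms summing to T.)
Upper bound: T is a sum of 3 rank-1 terms, T = [1, -1] (x) [1, -1] (x) [4, 8, 4] + [1, 1] (x) [2, -1] (x) [0, 0, -1] + [2, -1] (x) [2, 1] (x) [2, -2, -1] (one valid choice — decompositions are not unique — normalised so each a, b is primitive with positive first nonzero entry; check it by expanding all entries), so rank(T) ≤ 3.
These bounds meet, so rank(T) = 3.
Check entry T[1,1,0] = 2: (-1)·(-1)·(4) + (1)·(-1)·(0) + (-1)·(1)·(2) = 2.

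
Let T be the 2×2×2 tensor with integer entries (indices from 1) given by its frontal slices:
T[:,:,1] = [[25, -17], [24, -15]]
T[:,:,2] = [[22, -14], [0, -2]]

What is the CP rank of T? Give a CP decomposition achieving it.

Lower bound: the mode-3 unfolding of T (rows indexed by k, columns by (i,j) = (1,1), (1,2), (2,1), (2,2)) is [[25, -17, 24, -15], [22, -14, 0, -2]].
There the 2×2 minor on rows k ∈ {1, 2}, columns (i,j) ∈ {(1,1), (1,2)} is det [[25, -17], [22, -14]] = 24 ≠ 0, so this unfolding has rank ≥ 2; CP rank is at least every unfolding rank, so rank(T) ≥ 2. (Flattening ranks never certify an upper bound on CP rank; for that we must actually write T with 2 rank-1 terms.)
Upper bound — finding two terms. Write S_k = T[:,:,k] for the frontal slices: S₁ = [[25, -17], [24, -15]], S₂ = [[22, -14], [0, -2]].
If T = a₁ ⊗ b₁ ⊗ c₁ + a₂ ⊗ b₂ ⊗ c₂ then each S_k = c₁[k]·a₁b₁ᵀ + c₂[k]·a₂b₂ᵀ. S₁ and S₂ are linearly independent, so a₁b₁ᵀ and a₂b₂ᵀ must span the same plane of matrices: they are the rank-1 matrices of the form x·S₁ + y·S₂.
det(x·S₁ + y·S₂) is 33·x² − 44·xy − 44·y² = 11·(x − 2·y)(3·x + 2·y), vanishing at (x:y) = (2:1) and (2:-3).
M₁ = 2·S₁ + S₂ = [[72, -48], [48, -32]] = 8·[3, 2][3, -2]ᵀ and M₂ = 2·S₁ − 3·S₂ = [[-16, 8], [48, -24]] = (-8)·[1, -3][2, -1]ᵀ, so take a₁ = [3, 2], b₁ = [3, -2], a₂ = [1, -3], b₂ = [2, -1].
Each slice is an integer combination of E₁ = a₁b₁ᵀ and E₂ = a₂b₂ᵀ: S₁ = 3·E₁ − E₂, S₂ = 2·E₁ + 2·E₂; reading off coefficients, c₁ = [3, 2] and c₂ = [-1, 2].
Hence T = [3, 2] ⊗ [3, -2] ⊗ [3, 2] + [1, -3] ⊗ [2, -1] ⊗ [-1, 2], so rank(T) ≤ 2.
These bounds meet, so rank(T) = 2.

rank(T) = 2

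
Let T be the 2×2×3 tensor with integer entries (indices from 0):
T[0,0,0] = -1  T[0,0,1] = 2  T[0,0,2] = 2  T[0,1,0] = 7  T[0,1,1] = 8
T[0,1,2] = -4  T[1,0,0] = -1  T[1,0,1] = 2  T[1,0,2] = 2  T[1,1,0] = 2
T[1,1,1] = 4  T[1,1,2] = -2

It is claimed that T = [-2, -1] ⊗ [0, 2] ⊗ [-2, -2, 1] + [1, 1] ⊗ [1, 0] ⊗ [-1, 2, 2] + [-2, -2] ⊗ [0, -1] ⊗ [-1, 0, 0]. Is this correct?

Reconstruct entry (0,1,0) from the claimed factors: Σₗ aₗ[0]bₗ[1]cₗ[0] = (-2)·(2)·(-2) + (1)·(0)·(-1) + (-2)·(-1)·(-1) = 6, but T[0,1,0] = 7. The claim is false.

No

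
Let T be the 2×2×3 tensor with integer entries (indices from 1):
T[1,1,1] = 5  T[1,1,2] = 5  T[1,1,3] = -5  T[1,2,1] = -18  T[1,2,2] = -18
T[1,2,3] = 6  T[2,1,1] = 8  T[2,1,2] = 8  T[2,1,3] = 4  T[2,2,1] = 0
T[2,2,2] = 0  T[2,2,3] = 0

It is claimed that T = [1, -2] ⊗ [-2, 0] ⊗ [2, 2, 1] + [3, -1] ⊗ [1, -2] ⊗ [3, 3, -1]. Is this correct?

Reconstruct entry (2,1,1) from the claimed factors: Σₗ aₗ[2]bₗ[1]cₗ[1] = (-2)·(-2)·(2) + (-1)·(1)·(3) = 5, but T[2,1,1] = 8. The claim is false.

No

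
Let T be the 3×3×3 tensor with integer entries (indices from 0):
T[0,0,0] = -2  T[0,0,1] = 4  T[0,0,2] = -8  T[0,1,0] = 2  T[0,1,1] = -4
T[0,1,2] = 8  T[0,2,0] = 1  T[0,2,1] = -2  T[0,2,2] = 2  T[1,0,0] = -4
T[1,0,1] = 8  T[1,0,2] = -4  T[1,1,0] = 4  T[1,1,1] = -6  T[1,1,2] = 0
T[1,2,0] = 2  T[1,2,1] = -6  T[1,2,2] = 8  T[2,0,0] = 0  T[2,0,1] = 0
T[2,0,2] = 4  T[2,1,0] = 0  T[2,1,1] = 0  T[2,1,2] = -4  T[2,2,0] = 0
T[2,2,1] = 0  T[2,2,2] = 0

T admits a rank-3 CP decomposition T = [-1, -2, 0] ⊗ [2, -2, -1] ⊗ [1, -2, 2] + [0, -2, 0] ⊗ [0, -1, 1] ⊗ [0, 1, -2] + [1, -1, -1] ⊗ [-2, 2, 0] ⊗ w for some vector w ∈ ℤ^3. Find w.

Subtract the known terms from T to get the rank-1 residual R = [1, -1, -1] ⊗ [-2, 2, 0] ⊗ w, so R[i,j,k] = a[i]·b[j]·w[k]. Pick indices with nonzero a[0]·b[0] = (1)·(-2) = -2. Only the fibre through (0,0,·) is needed: R[0,0,:] = T[0,0,:] − Σₗ aₗ[0]bₗ[0]cₗ = [-2, 4, -8] − (-1)·(2)·[1, -2, 2] − (0)·(0)·[0, 1, -2] = [0, 0, -4]. Then w[k] = R[0,0,k] / -2 for each k, giving w = [0, 0, -4] / -2 = [0, 0, 2].

w = [0, 0, 2]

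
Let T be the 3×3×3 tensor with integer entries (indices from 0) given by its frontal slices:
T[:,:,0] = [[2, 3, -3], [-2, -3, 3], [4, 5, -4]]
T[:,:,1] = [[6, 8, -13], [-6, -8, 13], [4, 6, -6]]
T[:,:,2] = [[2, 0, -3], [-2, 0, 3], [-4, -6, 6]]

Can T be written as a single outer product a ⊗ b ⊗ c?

The mode-2 unfolding of T (rows indexed by j, columns by (i,k) = (0,0), (0,1), (0,2), (1,0), (1,1), (1,2), (2,0), (2,1), (2,2)) is [[2, 6, 2, -2, -6, -2, 4, 4, -4], [3, 8, 0, -3, -8, 0, 5, 6, -6], [-3, -13, -3, 3, 13, 3, -4, -6, 6]].
There the 3×3 minor on rows j ∈ {0, 1, 2}, columns (i,k) ∈ {(0,0), (0,1), (0,2)} is det [[2, 6, 2], [3, 8, 0], [-3, -13, -3]] = -24 ≠ 0, so this unfolding has rank ≥ 3; CP rank is at least every unfolding rank, so rank(T) ≥ 3.
In particular rank(T) ≥ 3 > 1, so T is not rank-1.

No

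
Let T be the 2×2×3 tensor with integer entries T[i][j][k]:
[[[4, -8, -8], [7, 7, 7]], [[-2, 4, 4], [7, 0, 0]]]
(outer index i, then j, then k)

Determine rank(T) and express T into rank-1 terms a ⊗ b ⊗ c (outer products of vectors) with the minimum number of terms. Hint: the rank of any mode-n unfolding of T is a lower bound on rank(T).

Lower bound: in the mode-2 unfolding of T (rows indexed by j, columns by (i,k)) the 2×2 minor on rows j ∈ {0, 1}, columns (i,k) ∈ {(0,0), (0,1)} is det [[4, -8], [7, 7]] = 84 ≠ 0, so that unfolding has rank ≥ 2 and hence rank(T) ≥ 2 (CP rank is at least every unfolding rank, though it can be larger).
Upper bound: with S_k = T[:,:,k], the two rank-1 terms a₁b₁ᵀ, a₂b₂ᵀ are the rank-1 members of the pencil x·S₀ + y·S₁.
det(x·S₀ + y·S₁) is 42·x² − 70·xy − 28·y² = 14·(x − 2·y)(3·x + y), vanishing at (x:y) = (2:1) and (1:-3).
M₁ = 2·S₀ + S₁ = [[0, 21], [0, 14]] = 7·[3, 2][0, 1]ᵀ and M₂ = S₀ − 3·S₁ = [[28, -14], [-14, 7]] = 7·[2, -1][2, -1]ᵀ, so take a₁ = [3, 2], b₁ = [0, 1], a₂ = [2, -1], b₂ = [2, -1].
Each slice is an integer combination of E₁ = a₁b₁ᵀ and E₂ = a₂b₂ᵀ: S₀ = 3·E₁ + E₂, S₁ = E₁ − 2·E₂, S₂ = E₁ − 2·E₂; reading off coefficients, c₁ = [3, 1, 1] and c₂ = [1, -2, -2].
Hence T = [3, 2] ⊗ [0, 1] ⊗ [3, 1, 1] + [2, -1] ⊗ [2, -1] ⊗ [1, -2, -2], so rank(T) ≤ 2.
These bounds meet, so rank(T) = 2.

rank(T) = 2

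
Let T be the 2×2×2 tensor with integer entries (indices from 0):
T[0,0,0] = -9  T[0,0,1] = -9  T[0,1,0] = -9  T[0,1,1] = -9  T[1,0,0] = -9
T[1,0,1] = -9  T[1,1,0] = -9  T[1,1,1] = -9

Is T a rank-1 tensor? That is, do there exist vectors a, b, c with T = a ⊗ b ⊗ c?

If T = a ⊗ b ⊗ c then every fibre of T is a multiple of the corresponding factor, so read the factors off the fibres through the nonzero entry T[0,0,0] = -9.
The mode-1 fibre T[:,0,0] = [-9, -9] gives a = (1, 1) (primitive direction); the mode-2 fibre T[0,:,0] = [-9, -9] gives b = (1, 1); then c[k] = T[0,0,k] / (a[0]·b[0]) = [-9, -9] / 1 = (-9, -9).
Expanding (1, 1) ⊗ (1, 1) ⊗ (-9, -9) reproduces all 8 entries of T, so T = (1, 1) ⊗ (1, 1) ⊗ (-9, -9) and rank(T) ≤ 1.
Equivalently every frontal slice T[:,:,k] is c[k] times the rank-1 matrix (1, 1) ⊗ (1, 1). So T has rank 1 (it is nonzero).

Yes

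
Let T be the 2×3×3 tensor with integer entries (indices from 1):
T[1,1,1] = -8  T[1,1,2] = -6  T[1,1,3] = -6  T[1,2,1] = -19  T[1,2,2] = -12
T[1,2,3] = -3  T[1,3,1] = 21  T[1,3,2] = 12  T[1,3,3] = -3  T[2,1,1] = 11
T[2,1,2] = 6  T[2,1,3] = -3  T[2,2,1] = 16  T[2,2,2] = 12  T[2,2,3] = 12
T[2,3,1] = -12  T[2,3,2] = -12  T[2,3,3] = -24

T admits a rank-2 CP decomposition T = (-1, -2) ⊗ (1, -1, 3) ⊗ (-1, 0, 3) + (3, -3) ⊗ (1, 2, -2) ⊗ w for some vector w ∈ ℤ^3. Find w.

Subtract the known terms from T to get the rank-1 residual R = (3, -3) ⊗ (1, 2, -2) ⊗ w, so R[i,j,k] = a[i]·b[j]·w[k]. Pick indices with nonzero a[1]·b[1] = (3)·(1) = 3. Only the fibre through (1,1,·) is needed: R[1,1,:] = T[1,1,:] − Σₗ aₗ[1]bₗ[1]cₗ = [-8, -6, -6] − (-1)·(1)·(-1, 0, 3) = [-9, -6, -3]. Then w[k] = R[1,1,k] / 3 for each k, giving w = [-9, -6, -3] / 3 = (-3, -2, -1).

w = (-3, -2, -1)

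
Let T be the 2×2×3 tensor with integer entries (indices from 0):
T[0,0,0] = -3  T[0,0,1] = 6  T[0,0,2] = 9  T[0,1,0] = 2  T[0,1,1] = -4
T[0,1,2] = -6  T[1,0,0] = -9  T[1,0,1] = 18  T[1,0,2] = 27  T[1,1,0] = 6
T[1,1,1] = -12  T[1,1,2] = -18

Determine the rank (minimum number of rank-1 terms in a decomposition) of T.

Lower bound: T ≠ 0 (e.g. T[0,0,0] = -3), so rank(T) ≥ 1.
Upper bound: if T = a ⊗ b ⊗ c then every fibre of T is a multiple of the corresponding factor, so read the factors off the fibres through the nonzero entry T[0,0,0] = -3.
The mode-1 fibre T[:,0,0] = [-3, -9] gives a = (1, 3) (primitive direction); the mode-2 fibre T[0,:,0] = [-3, 2] gives b = (3, -2); then c[k] = T[0,0,k] / (a[0]·b[0]) = [-3, 6, 9] / 3 = (-1, 2, 3).
Expanding (1, 3) ⊗ (3, -2) ⊗ (-1, 2, 3) reproduces all 12 entries of T, so T = (1, 3) ⊗ (3, -2) ⊗ (-1, 2, 3) and rank(T) ≤ 1.
These bounds meet, so rank(T) = 1.

1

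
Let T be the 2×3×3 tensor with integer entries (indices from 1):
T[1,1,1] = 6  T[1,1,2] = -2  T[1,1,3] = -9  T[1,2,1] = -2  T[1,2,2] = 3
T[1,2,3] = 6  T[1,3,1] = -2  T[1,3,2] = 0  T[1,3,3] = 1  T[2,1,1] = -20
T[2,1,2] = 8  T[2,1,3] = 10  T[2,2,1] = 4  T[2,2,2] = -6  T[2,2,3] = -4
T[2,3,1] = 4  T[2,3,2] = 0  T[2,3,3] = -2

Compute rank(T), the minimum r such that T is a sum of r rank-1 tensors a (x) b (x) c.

Lower bound: in the mode-2 unfolding of T (rows indexed by j, columns by (i,k)) the 3×3 minor on rows j ∈ {1, 2, 3}, columns (i,k) ∈ {(1,1), (1,2), (1,3)} is det [[6, -2, -9], [-2, 3, 6], [-2, 0, 1]] = -16 ≠ 0, so that unfolding has rank ≥ 3 and hence rank(T) ≥ 3 (CP rank is at least every unfolding rank, though it can be larger).
Upper bound: T is a sum of 3 rank-1 terms, T = [1, -2] (x) [1, 2, -1] (x) [2, 0, -1] + [1, -1] (x) [1, -1, 0] (x) [8, -4, -8] + [1, 2] (x) [2, -1, 0] (x) [-2, 1, 0] (written with every a and b primitive with positive leading entry and the scale carried by c; CP decompositions are not unique, and this one is verified by expanding entrywise), so rank(T) ≤ 3.
These bounds meet, so rank(T) = 3.

3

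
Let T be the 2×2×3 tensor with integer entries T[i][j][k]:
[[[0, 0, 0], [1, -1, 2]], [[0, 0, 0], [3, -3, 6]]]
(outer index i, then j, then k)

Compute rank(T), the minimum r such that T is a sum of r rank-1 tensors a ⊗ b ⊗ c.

1

Lower bound: T ≠ 0 (e.g. T[0,1,0] = 1), so rank(T) ≥ 1.
Upper bound: if T = a ⊗ b ⊗ c then every fibre of T is a multiple of the corresponding factor, so read the factors off the fibres through the nonzero entry T[0,1,0] = 1.
The mode-1 fibre T[:,1,0] = [1, 3] gives a = (1, 3) (primitive direction); the mode-2 fibre T[0,:,0] = [0, 1] gives b = (0, 1); then c[k] = T[0,1,k] / (a[0]·b[1]) = [1, -1, 2] / 1 = (1, -1, 2).
Expanding (1, 3) ⊗ (0, 1) ⊗ (1, -1, 2) reproduces all 12 entries of T, so T = (1, 3) ⊗ (0, 1) ⊗ (1, -1, 2) and rank(T) ≤ 1.
These bounds meet, so rank(T) = 1.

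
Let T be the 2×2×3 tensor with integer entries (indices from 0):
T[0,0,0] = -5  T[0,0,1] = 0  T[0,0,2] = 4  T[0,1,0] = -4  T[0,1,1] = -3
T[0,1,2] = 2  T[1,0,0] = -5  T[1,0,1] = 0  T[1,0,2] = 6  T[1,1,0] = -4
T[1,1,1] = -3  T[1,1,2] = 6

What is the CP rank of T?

Lower bound: in the mode-3 unfolding of T (rows indexed by k, columns by (i,j)) the 3×3 minor on rows k ∈ {0, 1, 2}, columns (i,j) ∈ {(0,0), (0,1), (1,0)} is det [[-5, -4, -5], [0, -3, 0], [4, 2, 6]] = 30 ≠ 0, so that unfolding has rank ≥ 3 and hence rank(T) ≥ 3 (CP rank is at least every unfolding rank, though it can be larger).
Upper bound: T is a sum of 3 rank-1 terms, T = (1, 0) (x) (1, 2) (x) (0, 0, -2) + (1, 1) (x) (1, 2) (x) (-1, -2, 2) + (1, 1) (x) (2, 1) (x) (-2, 1, 2) (written with every a and b primitive with positive leading entry and the scale carried by c; CP decompositions are not unique, and this one is verified by expanding entrywise), so rank(T) ≤ 3.
These bounds meet, so rank(T) = 3.

3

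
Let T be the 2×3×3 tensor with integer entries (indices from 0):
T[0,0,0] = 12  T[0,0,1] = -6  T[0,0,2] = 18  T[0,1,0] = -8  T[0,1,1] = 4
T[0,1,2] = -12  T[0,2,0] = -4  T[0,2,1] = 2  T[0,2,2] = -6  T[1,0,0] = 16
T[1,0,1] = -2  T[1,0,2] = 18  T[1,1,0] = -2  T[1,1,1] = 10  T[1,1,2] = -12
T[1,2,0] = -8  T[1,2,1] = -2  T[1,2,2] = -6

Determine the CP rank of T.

Lower bound: the mode-3 unfolding of T (rows indexed by k, columns by (i,j) = (0,0), (0,1), (0,2), (1,0), (1,1), (1,2)) is [[12, -8, -4, 16, -2, -8], [-6, 4, 2, -2, 10, -2], [18, -12, -6, 18, -12, -6]].
There the 2×2 minor on rows k ∈ {0, 1}, columns (i,j) ∈ {(0,0), (1,0)} is det [[12, 16], [-6, -2]] = 72 ≠ 0, so this unfolding has rank ≥ 2; CP rank is at least every unfolding rank, so rank(T) ≥ 2. (This is only a lower bound: in general the CP rank may exceed every unfolding rank, so we still need to exhibit 2 rank-1 terms summing to T.)
Upper bound — finding two terms. Write S_k = T[:,:,k] for the frontal slices: S₀ = [[12, -8, -4], [16, -2, -8]], S₁ = [[-6, 4, 2], [-2, 10, -2]], S₂ = [[18, -12, -6], [18, -12, -6]].
If T = a₁ ⊗ b₁ ⊗ c₁ + a₂ ⊗ b₂ ⊗ c₂ then each S_k = c₁[k]·a₁b₁ᵀ + c₂[k]·a₂b₂ᵀ. S₀ and S₁ are linearly independent, so a₁b₁ᵀ and a₂b₂ᵀ must span the same plane of matrices: they are the rank-1 matrices of the form x·S₀ + y·S₁.
The 2×2 minor of x·S₀ + y·S₁ on rows {0,1}, columns {0,1} is 104·x² + 52·xy − 52·y² = 52·(2·x − y)(x + y), vanishing at (x:y) = (1:2) and (1:-1).
M₁ = S₀ + 2·S₁ = [[0, 0, 0], [12, 18, -12]] = 6·[0, 1][2, 3, -2]ᵀ and M₂ = S₀ − S₁ = [[18, -12, -6], [18, -12, -6]] = 6·[1, 1][3, -2, -1]ᵀ, so take a₁ = [0, 1], b₁ = [2, 3, -2], a₂ = [1, 1], b₂ = [3, -2, -1].
Each slice is an integer combination of E₁ = a₁b₁ᵀ and E₂ = a₂b₂ᵀ: S₀ = 2·E₁ + 4·E₂, S₁ = 2·E₁ − 2·E₂, S₂ = 6·E₂; reading off coefficients, c₁ = [2, 2, 0] and c₂ = [4, -2, 6].
Hence T = [0, 1] ⊗ [2, 3, -2] ⊗ [2, 2, 0] + [1, 1] ⊗ [3, -2, -1] ⊗ [4, -2, 6], so rank(T) ≤ 2.
These bounds meet, so rank(T) = 2.
Check entry T[1,1,2] = -12: (1)·(3)·(0) + (1)·(-2)·(6) = -12.

2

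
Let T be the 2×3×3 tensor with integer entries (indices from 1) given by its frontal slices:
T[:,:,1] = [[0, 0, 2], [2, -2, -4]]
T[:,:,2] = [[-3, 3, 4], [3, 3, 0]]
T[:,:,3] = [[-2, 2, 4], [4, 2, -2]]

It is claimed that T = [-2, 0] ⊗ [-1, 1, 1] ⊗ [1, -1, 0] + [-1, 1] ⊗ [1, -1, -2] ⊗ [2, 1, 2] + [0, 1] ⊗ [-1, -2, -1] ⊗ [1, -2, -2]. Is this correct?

Reconstruct entry (2,1,1) from the claimed factors: Σₗ aₗ[2]bₗ[1]cₗ[1] = (0)·(-1)·(1) + (1)·(1)·(2) + (1)·(-1)·(1) = 1, but T[2,1,1] = 2. The claim is false.

No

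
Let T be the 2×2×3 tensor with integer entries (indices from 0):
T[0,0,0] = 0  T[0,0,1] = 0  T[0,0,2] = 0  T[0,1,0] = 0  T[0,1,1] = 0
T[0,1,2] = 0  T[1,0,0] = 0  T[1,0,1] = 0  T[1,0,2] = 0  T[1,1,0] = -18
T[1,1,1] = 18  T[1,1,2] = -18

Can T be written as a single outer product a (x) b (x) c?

Yes

The mode-1 fibre T[:,1,0] = [0, -18] gives a = [0, 1] (primitive direction); the mode-2 fibre T[1,:,0] = [0, -18] gives b = [0, 1]; then c[k] = T[1,1,k] / (a[1]·b[1]) = [-18, 18, -18] / 1 = [-18, 18, -18].
Expanding [0, 1] (x) [0, 1] (x) [-18, 18, -18] reproduces all 12 entries of T, so T = [0, 1] (x) [0, 1] (x) [-18, 18, -18] and rank(T) ≤ 1.
Equivalently every frontal slice T[:,:,k] is c[k] times the rank-1 matrix [0, 1] (x) [0, 1]. So T has rank 1 (it is nonzero).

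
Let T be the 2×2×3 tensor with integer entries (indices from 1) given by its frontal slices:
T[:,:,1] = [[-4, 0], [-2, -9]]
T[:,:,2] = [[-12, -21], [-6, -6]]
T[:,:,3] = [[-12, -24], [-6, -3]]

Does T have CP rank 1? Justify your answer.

The mode-3 unfolding of T (rows indexed by k, columns by (i,j) = (1,1), (1,2), (2,1), (2,2)) is [[-4, 0, -2, -9], [-12, -21, -6, -6], [-12, -24, -6, -3]].
There the 2×2 minor on rows k ∈ {1, 2}, columns (i,j) ∈ {(1,1), (1,2)} is det [[-4, 0], [-12, -21]] = 84 ≠ 0, so this unfolding has rank ≥ 2; CP rank is at least every unfolding rank, so rank(T) ≥ 2.
In particular rank(T) ≥ 2 > 1, so T is not rank-1.

No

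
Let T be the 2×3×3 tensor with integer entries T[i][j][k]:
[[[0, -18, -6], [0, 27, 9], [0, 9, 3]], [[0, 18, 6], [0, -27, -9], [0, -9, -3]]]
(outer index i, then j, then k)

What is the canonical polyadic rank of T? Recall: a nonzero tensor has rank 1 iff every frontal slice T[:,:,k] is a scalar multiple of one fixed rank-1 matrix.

1

Lower bound: T ≠ 0 (e.g. T[0,0,1] = -18), so rank(T) ≥ 1.
Upper bound: if T = a (x) b (x) c then every fibre of T is a multiple of the corresponding factor, so read the factors off the fibres through the nonzero entry T[0,0,1] = -18.
The mode-1 fibre T[:,0,1] = [-18, 18] gives a = [1, -1] (primitive direction); the mode-2 fibre T[0,:,1] = [-18, 27, 9] gives b = [2, -3, -1]; then c[k] = T[0,0,k] / (a[0]·b[0]) = [0, -18, -6] / 2 = [0, -9, -3].
Expanding [1, -1] (x) [2, -3, -1] (x) [0, -9, -3] reproduces all 18 entries of T, so T = [1, -1] (x) [2, -3, -1] (x) [0, -9, -3] and rank(T) ≤ 1.
These bounds meet, so rank(T) = 1.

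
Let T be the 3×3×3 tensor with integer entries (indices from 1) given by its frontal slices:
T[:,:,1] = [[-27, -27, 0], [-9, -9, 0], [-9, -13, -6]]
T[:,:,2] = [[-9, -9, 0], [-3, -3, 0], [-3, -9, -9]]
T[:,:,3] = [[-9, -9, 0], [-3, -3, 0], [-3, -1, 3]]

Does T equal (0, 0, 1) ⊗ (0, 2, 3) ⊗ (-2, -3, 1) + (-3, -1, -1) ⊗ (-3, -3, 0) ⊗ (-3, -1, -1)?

Yes

Reconstruct entrywise from the claimed factors. For example, T[3,1,2] = -3 and Σₗ aₗ[3]bₗ[1]cₗ[2] = (1)·(0)·(-3) + (-1)·(-3)·(-1) = -3; checking all 27 entries, every one matches. The claim holds.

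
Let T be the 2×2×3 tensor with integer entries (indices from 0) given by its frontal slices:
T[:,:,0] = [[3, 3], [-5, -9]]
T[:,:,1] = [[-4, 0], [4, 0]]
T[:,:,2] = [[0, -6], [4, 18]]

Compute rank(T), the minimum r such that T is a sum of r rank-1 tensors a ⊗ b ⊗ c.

2

Lower bound: the mode-1 unfolding of T (rows indexed by i, columns by (j,k) = (0,0), (0,1), (0,2), (1,0), (1,1), (1,2)) is [[3, -4, 0, 3, 0, -6], [-5, 4, 4, -9, 0, 18]].
There the 2×2 minor on rows i ∈ {0, 1}, columns (j,k) ∈ {(0,0), (0,1)} is det [[3, -4], [-5, 4]] = -8 ≠ 0, so this unfolding has rank ≥ 2; CP rank is at least every unfolding rank, so rank(T) ≥ 2. (Unfolding ranks only ever bound the CP rank from below — rank(T) can be strictly larger than all of them — so the matching upper bound has to come from an explicit 2-term decomposition.)
Upper bound — finding two terms. Write S_k = T[:,:,k] for the frontal slices: S₀ = [[3, 3], [-5, -9]], S₁ = [[-4, 0], [4, 0]], S₂ = [[0, -6], [4, 18]].
If T = a₁ ⊗ b₁ ⊗ c₁ + a₂ ⊗ b₂ ⊗ c₂ then each S_k = c₁[k]·a₁b₁ᵀ + c₂[k]·a₂b₂ᵀ. S₀ and S₁ are linearly independent, so a₁b₁ᵀ and a₂b₂ᵀ must span the same plane of matrices: they are the rank-1 matrices of the form x·S₀ + y·S₁.
det(x·S₀ + y·S₁) is −12·x² + 24·xy = (-12)·(x − 2·y)(x), vanishing at (x:y) = (2:1) and (0:1).
M₁ = 2·S₀ + S₁ = [[2, 6], [-6, -18]] = 2·(1, -3)(1, 3)ᵀ and M₂ = S₁ = [[-4, 0], [4, 0]] = (-4)·(1, -1)(1, 0)ᵀ, so take a₁ = (1, -3), b₁ = (1, 3), a₂ = (1, -1), b₂ = (1, 0).
Each slice is an integer combination of E₁ = a₁b₁ᵀ and E₂ = a₂b₂ᵀ: S₀ = E₁ + 2·E₂, S₁ = −4·E₂, S₂ = −2·E₁ + 2·E₂; reading off coefficients, c₁ = (1, 0, -2) and c₂ = (2, -4, 2).
Hence T = (1, -3) ⊗ (1, 3) ⊗ (1, 0, -2) + (1, -1) ⊗ (1, 0) ⊗ (2, -4, 2), so rank(T) ≤ 2.
These bounds meet, so rank(T) = 2.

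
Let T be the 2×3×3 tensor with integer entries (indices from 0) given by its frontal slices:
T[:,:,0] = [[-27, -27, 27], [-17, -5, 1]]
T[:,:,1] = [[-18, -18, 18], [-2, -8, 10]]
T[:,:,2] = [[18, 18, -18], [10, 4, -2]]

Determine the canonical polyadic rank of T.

2

Lower bound: in the mode-2 unfolding of T (rows indexed by j, columns by (i,k)) the 2×2 minor on rows j ∈ {0, 1}, columns (i,k) ∈ {(0,0), (1,0)} is det [[-27, -17], [-27, -5]] = -324 ≠ 0, so that unfolding has rank ≥ 2 and hence rank(T) ≥ 2 (CP rank is at least every unfolding rank, though it can be larger).
Upper bound: with S_k = T[:,:,k], the two rank-1 terms a₁b₁ᵀ, a₂b₂ᵀ are the rank-1 members of the pencil x·S₀ + y·S₁.
The 2×2 minor of x·S₀ + y·S₁ on rows {0,1}, columns {0,1} is −324·x² − 54·xy + 108·y² = (-54)·(3·x + 2·y)(2·x − y), vanishing at (x:y) = (2:-3) and (1:2).
M₁ = 2·S₀ − 3·S₁ = [[0, 0, 0], [-28, 14, -28]] = (-14)·[0, 1][2, -1, 2]ᵀ and M₂ = S₀ + 2·S₁ = [[-63, -63, 63], [-21, -21, 21]] = (-21)·[3, 1][1, 1, -1]ᵀ, so take a₁ = [0, 1], b₁ = [2, -1, 2], a₂ = [3, 1], b₂ = [1, 1, -1].
Each slice is an integer combination of E₁ = a₁b₁ᵀ and E₂ = a₂b₂ᵀ: S₀ = −4·E₁ − 9·E₂, S₁ = 2·E₁ − 6·E₂, S₂ = 2·E₁ + 6·E₂; reading off coefficients, c₁ = [-4, 2, 2] and c₂ = [-9, -6, 6].
Hence T = [0, 1] ⊗ [2, -1, 2] ⊗ [-4, 2, 2] + [3, 1] ⊗ [1, 1, -1] ⊗ [-9, -6, 6], so rank(T) ≤ 2.
These bounds meet, so rank(T) = 2.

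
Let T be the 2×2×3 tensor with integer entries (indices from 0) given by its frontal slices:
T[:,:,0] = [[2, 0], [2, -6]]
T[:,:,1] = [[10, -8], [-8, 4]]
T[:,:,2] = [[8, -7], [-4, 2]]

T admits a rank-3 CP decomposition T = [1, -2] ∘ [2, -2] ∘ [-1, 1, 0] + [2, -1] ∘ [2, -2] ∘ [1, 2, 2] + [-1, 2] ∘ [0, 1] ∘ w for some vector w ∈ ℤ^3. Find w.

w = [-2, -2, -1]

Subtract the known terms from T to get the rank-1 residual R = [-1, 2] ∘ [0, 1] ∘ w, so R[i,j,k] = a[i]·b[j]·w[k]. Pick indices with nonzero a[0]·b[1] = (-1)·(1) = -1. Only the fibre through (0,1,·) is needed: R[0,1,:] = T[0,1,:] − Σₗ aₗ[0]bₗ[1]cₗ = [0, -8, -7] − (1)·(-2)·[-1, 1, 0] − (2)·(-2)·[1, 2, 2] = [2, 2, 1]. Then w[k] = R[0,1,k] / -1 for each k, giving w = [2, 2, 1] / -1 = [-2, -2, -1].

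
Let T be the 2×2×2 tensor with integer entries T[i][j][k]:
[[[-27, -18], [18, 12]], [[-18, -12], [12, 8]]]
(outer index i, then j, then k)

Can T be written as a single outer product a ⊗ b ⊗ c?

If T = a ⊗ b ⊗ c then every fibre of T is a multiple of the corresponding factor, so read the factors off the fibres through the nonzero entry T[0,0,0] = -27.
The mode-1 fibre T[:,0,0] = [-27, -18] gives a = [3, 2] (primitive direction); the mode-2 fibre T[0,:,0] = [-27, 18] gives b = [3, -2]; then c[k] = T[0,0,k] / (a[0]·b[0]) = [-27, -18] / 9 = [-3, -2].
Expanding [3, 2] ⊗ [3, -2] ⊗ [-3, -2] reproduces all 8 entries of T, so T = [3, 2] ⊗ [3, -2] ⊗ [-3, -2] and rank(T) ≤ 1.
Equivalently every frontal slice T[:,:,k] is c[k] times the rank-1 matrix [3, 2] ⊗ [3, -2]. So T has rank 1 (it is nonzero).

Yes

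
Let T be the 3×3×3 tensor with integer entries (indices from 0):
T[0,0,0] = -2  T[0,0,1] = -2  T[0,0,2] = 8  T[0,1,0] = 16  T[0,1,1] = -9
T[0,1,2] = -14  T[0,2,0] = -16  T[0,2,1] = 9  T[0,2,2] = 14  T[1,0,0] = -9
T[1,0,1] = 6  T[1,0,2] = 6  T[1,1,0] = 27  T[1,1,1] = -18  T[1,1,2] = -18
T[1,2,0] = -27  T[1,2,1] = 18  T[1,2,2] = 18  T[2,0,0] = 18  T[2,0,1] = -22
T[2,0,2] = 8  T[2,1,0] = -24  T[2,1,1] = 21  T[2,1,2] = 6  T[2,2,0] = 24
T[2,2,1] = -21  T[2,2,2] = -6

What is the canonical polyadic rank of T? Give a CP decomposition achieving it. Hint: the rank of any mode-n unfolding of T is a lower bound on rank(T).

Lower bound: the mode-2 unfolding of T (rows indexed by j, columns by (i,k) = (0,0), (0,1), (0,2), (1,0), (1,1), (1,2), (2,0), (2,1), (2,2)) is [[-2, -2, 8, -9, 6, 6, 18, -22, 8], [16, -9, -14, 27, -18, -18, -24, 21, 6], [-16, 9, 14, -27, 18, 18, 24, -21, -6]].
There the 2×2 minor on rows j ∈ {0, 1}, columns (i,k) ∈ {(0,0), (0,1)} is det [[-2, -2], [16, -9]] = 50 ≠ 0, so this unfolding has rank ≥ 2; CP rank is at least every unfolding rank, so rank(T) ≥ 2. (This is only a lower bound: in general the CP rank may exceed every unfolding rank, so we still need to exhibit 2 rank-1 terms summing to T.)
Upper bound — finding two terms. Write S_k = T[:,:,k] for the frontal slices: S₀ = [[-2, 16, -16], [-9, 27, -27], [18, -24, 24]], S₁ = [[-2, -9, 9], [6, -18, 18], [-22, 21, -21]], S₂ = [[8, -14, 14], [6, -18, 18], [8, 6, -6]].
If T = a₁ ∘ b₁ ∘ c₁ + a₂ ∘ b₂ ∘ c₂ then each S_k = c₁[k]·a₁b₁ᵀ + c₂[k]·a₂b₂ᵀ. S₀ and S₁ are linearly independent, so a₁b₁ᵀ and a₂b₂ᵀ must span the same plane of matrices: they are the rank-1 matrices of the form x·S₀ + y·S₁.
The 2×2 minor of x·S₀ + y·S₁ on rows {0,1}, columns {0,1} is 90·x² − 195·xy + 90·y² = 15·(2·x − 3·y)(3·x − 2·y), vanishing at (x:y) = (3:2) and (2:3).
M₁ = 3·S₀ + 2·S₁ = [[-10, 30, -30], [-15, 45, -45], [10, -30, 30]] = (-5)·(2, 3, -2)(1, -3, 3)ᵀ and M₂ = 2·S₀ + 3·S₁ = [[-10, 5, -5], [0, 0, 0], [-30, 15, -15]] = (-5)·(1, 0, 3)(2, -1, 1)ᵀ, so take a₁ = (2, 3, -2), b₁ = (1, -3, 3), a₂ = (1, 0, 3), b₂ = (2, -1, 1).
Each slice is an integer combination of E₁ = a₁b₁ᵀ and E₂ = a₂b₂ᵀ: S₀ = −3·E₁ + 2·E₂, S₁ = 2·E₁ − 3·E₂, S₂ = 2·E₁ + 2·E₂; reading off coefficients, c₁ = (-3, 2, 2) and c₂ = (2, -3, 2).
Hence T = (2, 3, -2) ∘ (1, -3, 3) ∘ (-3, 2, 2) + (1, 0, 3) ∘ (2, -1, 1) ∘ (2, -3, 2), so rank(T) ≤ 2.
These bounds meet, so rank(T) = 2.

rank(T) = 2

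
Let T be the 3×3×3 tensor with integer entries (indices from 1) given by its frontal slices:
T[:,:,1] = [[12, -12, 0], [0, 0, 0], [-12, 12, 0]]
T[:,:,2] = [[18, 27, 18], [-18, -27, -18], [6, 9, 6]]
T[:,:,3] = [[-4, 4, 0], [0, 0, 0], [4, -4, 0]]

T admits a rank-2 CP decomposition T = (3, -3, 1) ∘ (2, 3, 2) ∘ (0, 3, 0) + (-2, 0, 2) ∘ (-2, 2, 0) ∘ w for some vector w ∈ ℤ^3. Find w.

Subtract the known terms from T to get the rank-1 residual R = (-2, 0, 2) ∘ (-2, 2, 0) ∘ w, so R[i,j,k] = a[i]·b[j]·w[k]. Pick indices with nonzero a[1]·b[1] = (-2)·(-2) = 4. Only the fibre through (1,1,·) is needed: R[1,1,:] = T[1,1,:] − Σₗ aₗ[1]bₗ[1]cₗ = [12, 18, -4] − (3)·(2)·(0, 3, 0) = [12, 0, -4]. Then w[k] = R[1,1,k] / 4 for each k, giving w = [12, 0, -4] / 4 = (3, 0, -1).

w = (3, 0, -1)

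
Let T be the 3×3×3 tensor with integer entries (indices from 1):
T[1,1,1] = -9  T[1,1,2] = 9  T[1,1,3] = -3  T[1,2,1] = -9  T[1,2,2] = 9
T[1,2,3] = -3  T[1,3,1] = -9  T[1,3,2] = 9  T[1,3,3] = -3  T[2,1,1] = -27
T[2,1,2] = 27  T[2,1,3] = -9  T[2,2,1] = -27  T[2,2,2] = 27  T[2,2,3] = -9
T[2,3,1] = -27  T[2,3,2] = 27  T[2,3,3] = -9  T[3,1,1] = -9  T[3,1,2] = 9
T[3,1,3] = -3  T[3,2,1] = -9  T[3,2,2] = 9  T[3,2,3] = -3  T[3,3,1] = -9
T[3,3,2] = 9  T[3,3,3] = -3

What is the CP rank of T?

Lower bound: T ≠ 0 (e.g. T[1,1,1] = -9), so rank(T) ≥ 1.
Upper bound: the mode-1 fibre T[:,1,1] = [-9, -27, -9] gives a = [1, 3, 1] (primitive direction); the mode-2 fibre T[1,:,1] = [-9, -9, -9] gives b = [1, 1, 1]; then c[k] = T[1,1,k] / (a[1]·b[1]) = [-9, 9, -3] / 1 = [-9, 9, -3].
Expanding [1, 3, 1] ⊗ [1, 1, 1] ⊗ [-9, 9, -3] reproduces all 27 entries of T, so T = [1, 3, 1] ⊗ [1, 1, 1] ⊗ [-9, 9, -3] and rank(T) ≤ 1.
These bounds meet, so rank(T) = 1.

1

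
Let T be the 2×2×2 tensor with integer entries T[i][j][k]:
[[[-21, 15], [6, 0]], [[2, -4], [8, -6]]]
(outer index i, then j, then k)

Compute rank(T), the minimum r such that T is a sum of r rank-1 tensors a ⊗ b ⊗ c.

2

Lower bound: the mode-1 unfolding of T (rows indexed by i, columns by (j,k) = (0,0), (0,1), (1,0), (1,1)) is [[-21, 15, 6, 0], [2, -4, 8, -6]].
There the 2×2 minor on rows i ∈ {0, 1}, columns (j,k) ∈ {(0,0), (0,1)} is det [[-21, 15], [2, -4]] = 54 ≠ 0, so this unfolding has rank ≥ 2; CP rank is at least every unfolding rank, so rank(T) ≥ 2. (Flattening ranks never certify an upper bound on CP rank; for that we must actually write T with 2 rank-1 terms.)
Upper bound — finding two terms. Write S_k = T[:,:,k] for the frontal slices: S₀ = [[-21, 6], [2, 8]], S₁ = [[15, 0], [-4, -6]].
If T = a₁ ⊗ b₁ ⊗ c₁ + a₂ ⊗ b₂ ⊗ c₂ then each S_k = c₁[k]·a₁b₁ᵀ + c₂[k]·a₂b₂ᵀ. S₀ and S₁ are linearly independent, so a₁b₁ᵀ and a₂b₂ᵀ must span the same plane of matrices: they are the rank-1 matrices of the form x·S₀ + y·S₁.
det(x·S₀ + y·S₁) is −180·x² + 270·xy − 90·y² = (-90)·(2·x − y)(x − y), vanishing at (x:y) = (1:2) and (1:1).
M₁ = S₀ + 2·S₁ = [[9, 6], [-6, -4]] = [3, -2][3, 2]ᵀ and M₂ = S₀ + S₁ = [[-6, 6], [-2, 2]] = (-2)·[3, 1][1, -1]ᵀ, so take a₁ = [3, -2], b₁ = [3, 2], a₂ = [3, 1], b₂ = [1, -1].
Each slice is an integer combination of E₁ = a₁b₁ᵀ and E₂ = a₂b₂ᵀ: S₀ = −E₁ − 4·E₂, S₁ = E₁ + 2·E₂; reading off coefficients, c₁ = [-1, 1] and c₂ = [-4, 2].
Hence T = [3, -2] ⊗ [3, 2] ⊗ [-1, 1] + [3, 1] ⊗ [1, -1] ⊗ [-4, 2], so rank(T) ≤ 2.
These bounds meet, so rank(T) = 2.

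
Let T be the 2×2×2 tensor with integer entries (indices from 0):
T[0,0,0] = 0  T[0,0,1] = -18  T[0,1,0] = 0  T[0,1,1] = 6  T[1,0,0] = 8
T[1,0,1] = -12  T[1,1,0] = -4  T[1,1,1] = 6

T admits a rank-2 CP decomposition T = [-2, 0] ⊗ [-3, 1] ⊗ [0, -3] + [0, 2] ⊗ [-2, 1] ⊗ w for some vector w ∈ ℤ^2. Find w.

w = [-2, 3]

Subtract the known terms from T to get the rank-1 residual R = [0, 2] ⊗ [-2, 1] ⊗ w, so R[i,j,k] = a[i]·b[j]·w[k]. Pick indices with nonzero a[1]·b[0] = (2)·(-2) = -4. Only the fibre through (1,0,·) is needed: R[1,0,:] = T[1,0,:] − Σₗ aₗ[1]bₗ[0]cₗ = [8, -12] − (0)·(-3)·[0, -3] = [8, -12]. Then w[k] = R[1,0,k] / -4 for each k, giving w = [8, -12] / -4 = [-2, 3].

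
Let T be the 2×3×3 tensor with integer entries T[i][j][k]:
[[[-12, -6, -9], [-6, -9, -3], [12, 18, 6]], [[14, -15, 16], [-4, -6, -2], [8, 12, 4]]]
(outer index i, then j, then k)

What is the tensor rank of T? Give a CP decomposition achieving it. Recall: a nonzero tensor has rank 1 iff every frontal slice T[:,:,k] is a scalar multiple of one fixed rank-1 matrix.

rank(T) = 2

Lower bound: in the mode-1 unfolding of T (rows indexed by i, columns by (j,k)) the 2×2 minor on rows i ∈ {0, 1}, columns (j,k) ∈ {(0,0), (0,1)} is det [[-12, -6], [14, -15]] = 264 ≠ 0, so that unfolding has rank ≥ 2 and hence rank(T) ≥ 2 (CP rank is at least every unfolding rank, though it can be larger).
Upper bound: with S_k = T[:,:,k], the two rank-1 terms a₁b₁ᵀ, a₂b₂ᵀ are the rank-1 members of the pencil x·S₀ + y·S₁.
The 2×2 minor of x·S₀ + y·S₁ on rows {0,1}, columns {0,1} is 132·x² + 132·xy − 99·y² = 33·(2·x + 3·y)(2·x − y), vanishing at (x:y) = (3:-2) and (1:2).
M₁ = 3·S₀ − 2·S₁ = [[-24, 0, 0], [72, 0, 0]] = (-24)·[1, -3][1, 0, 0]ᵀ and M₂ = S₀ + 2·S₁ = [[-24, -24, 48], [-16, -16, 32]] = (-8)·[3, 2][1, 1, -2]ᵀ, so take a₁ = [1, -3], b₁ = [1, 0, 0], a₂ = [3, 2], b₂ = [1, 1, -2].
Each slice is an integer combination of E₁ = a₁b₁ᵀ and E₂ = a₂b₂ᵀ: S₀ = −6·E₁ − 2·E₂, S₁ = 3·E₁ − 3·E₂, S₂ = −6·E₁ − E₂; reading off coefficients, c₁ = [-6, 3, -6] and c₂ = [-2, -3, -1].
Hence T = [1, -3] ⊗ [1, 0, 0] ⊗ [-6, 3, -6] + [3, 2] ⊗ [1, 1, -2] ⊗ [-2, -3, -1], so rank(T) ≤ 2.
These bounds meet, so rank(T) = 2.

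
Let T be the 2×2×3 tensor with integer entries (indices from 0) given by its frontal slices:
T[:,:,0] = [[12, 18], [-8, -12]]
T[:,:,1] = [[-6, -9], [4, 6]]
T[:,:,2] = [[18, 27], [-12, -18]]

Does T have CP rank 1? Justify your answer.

If T = a ⊗ b ⊗ c then every fibre of T is a multiple of the corresponding factor, so read the factors off the fibres through the nonzero entry T[0,0,0] = 12.
The mode-1 fibre T[:,0,0] = [12, -8] gives a = (3, -2) (primitive direction); the mode-2 fibre T[0,:,0] = [12, 18] gives b = (2, 3); then c[k] = T[0,0,k] / (a[0]·b[0]) = [12, -6, 18] / 6 = (2, -1, 3).
Expanding (3, -2) ⊗ (2, 3) ⊗ (2, -1, 3) reproduces all 12 entries of T, so T = (3, -2) ⊗ (2, 3) ⊗ (2, -1, 3) and rank(T) ≤ 1.
Equivalently every frontal slice T[:,:,k] is c[k] times the rank-1 matrix (3, -2) ⊗ (2, 3). So T has rank 1 (it is nonzero).

Yes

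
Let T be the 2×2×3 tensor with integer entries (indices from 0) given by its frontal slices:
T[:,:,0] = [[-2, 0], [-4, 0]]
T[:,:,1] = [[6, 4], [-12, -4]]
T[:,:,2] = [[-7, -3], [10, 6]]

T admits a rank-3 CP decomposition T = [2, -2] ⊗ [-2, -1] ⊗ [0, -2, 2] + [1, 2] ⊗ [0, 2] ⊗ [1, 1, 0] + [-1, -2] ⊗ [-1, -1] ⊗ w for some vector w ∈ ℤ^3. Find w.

w = [-2, -2, 1]

Subtract the known terms from T to get the rank-1 residual R = [-1, -2] ⊗ [-1, -1] ⊗ w, so R[i,j,k] = a[i]·b[j]·w[k]. Pick indices with nonzero a[0]·b[0] = (-1)·(-1) = 1. Only the fibre through (0,0,·) is needed: R[0,0,:] = T[0,0,:] − Σₗ aₗ[0]bₗ[0]cₗ = [-2, 6, -7] − (2)·(-2)·[0, -2, 2] − (1)·(0)·[1, 1, 0] = [-2, -2, 1]. Then w[k] = R[0,0,k] / 1 for each k, giving w = [-2, -2, 1] / 1 = [-2, -2, 1].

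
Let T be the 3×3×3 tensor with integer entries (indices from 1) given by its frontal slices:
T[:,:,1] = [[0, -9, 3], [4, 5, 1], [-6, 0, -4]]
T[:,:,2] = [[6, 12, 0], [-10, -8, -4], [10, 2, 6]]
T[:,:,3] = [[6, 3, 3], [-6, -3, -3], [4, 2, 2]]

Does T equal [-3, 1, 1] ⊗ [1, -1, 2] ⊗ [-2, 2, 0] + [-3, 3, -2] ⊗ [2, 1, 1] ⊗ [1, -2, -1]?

No

Reconstruct entry (1,3,1) from the claimed factors: Σₗ aₗ[1]bₗ[3]cₗ[1] = (-3)·(2)·(-2) + (-3)·(1)·(1) = 9, but T[1,3,1] = 3. The claim is false.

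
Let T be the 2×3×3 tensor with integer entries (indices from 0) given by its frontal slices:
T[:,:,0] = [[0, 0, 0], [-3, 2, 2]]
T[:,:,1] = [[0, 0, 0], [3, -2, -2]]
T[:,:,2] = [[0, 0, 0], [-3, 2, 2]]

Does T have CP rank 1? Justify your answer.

The mode-1 fibre T[:,0,0] = [0, -3] gives a = [0, 1] (primitive direction); the mode-2 fibre T[1,:,0] = [-3, 2, 2] gives b = [3, -2, -2]; then c[k] = T[1,0,k] / (a[1]·b[0]) = [-3, 3, -3] / 3 = [-1, 1, -1].
Expanding [0, 1] (x) [3, -2, -2] (x) [-1, 1, -1] reproduces all 18 entries of T, so T = [0, 1] (x) [3, -2, -2] (x) [-1, 1, -1] and rank(T) ≤ 1.
Equivalently every frontal slice T[:,:,k] is c[k] times the rank-1 matrix [0, 1] (x) [3, -2, -2]. So T has rank 1 (it is nonzero).

Yes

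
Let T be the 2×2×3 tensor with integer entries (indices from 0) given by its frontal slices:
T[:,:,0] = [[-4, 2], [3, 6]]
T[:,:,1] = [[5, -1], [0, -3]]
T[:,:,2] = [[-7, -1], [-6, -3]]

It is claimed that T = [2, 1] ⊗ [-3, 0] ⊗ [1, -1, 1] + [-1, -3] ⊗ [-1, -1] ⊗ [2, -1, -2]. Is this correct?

No

Reconstruct entry (0,0,2) from the claimed factors: Σₗ aₗ[0]bₗ[0]cₗ[2] = (2)·(-3)·(1) + (-1)·(-1)·(-2) = -8, but T[0,0,2] = -7. The claim is false.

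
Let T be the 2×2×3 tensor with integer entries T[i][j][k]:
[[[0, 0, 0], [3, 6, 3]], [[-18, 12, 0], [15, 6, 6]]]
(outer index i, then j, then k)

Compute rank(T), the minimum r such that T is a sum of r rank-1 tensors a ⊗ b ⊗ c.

Lower bound: the mode-1 unfolding of T (rows indexed by i, columns by (j,k) = (0,0), (0,1), (0,2), (1,0), (1,1), (1,2)) is [[0, 0, 0, 3, 6, 3], [-18, 12, 0, 15, 6, 6]].
There the 2×2 minor on rows i ∈ {0, 1}, columns (j,k) ∈ {(0,0), (1,0)} is det [[0, 3], [-18, 15]] = 54 ≠ 0, so this unfolding has rank ≥ 2; CP rank is at least every unfolding rank, so rank(T) ≥ 2. (Unfolding ranks only ever bound the CP rank from below — rank(T) can be strictly larger than all of them — so the matching upper bound has to come from an explicit 2-term decomposition.)
Upper bound — finding two terms. Write S_k = T[:,:,k] for the frontal slices: S₀ = [[0, 3], [-18, 15]], S₁ = [[0, 6], [12, 6]], S₂ = [[0, 3], [0, 6]].
If T = a₁ ⊗ b₁ ⊗ c₁ + a₂ ⊗ b₂ ⊗ c₂ then each S_k = c₁[k]·a₁b₁ᵀ + c₂[k]·a₂b₂ᵀ. S₀ and S₁ are linearly independent, so a₁b₁ᵀ and a₂b₂ᵀ must span the same plane of matrices: they are the rank-1 matrices of the form x·S₀ + y·S₁.
det(x·S₀ + y·S₁) is 54·x² + 72·xy − 72·y² = 18·(3·x − 2·y)(x + 2·y), vanishing at (x:y) = (2:3) and (2:-1).
M₁ = 2·S₀ + 3·S₁ = [[0, 24], [0, 48]] = 24·[1, 2][0, 1]ᵀ and M₂ = 2·S₀ − S₁ = [[0, 0], [-48, 24]] = (-24)·[0, 1][2, -1]ᵀ, so take a₁ = [1, 2], b₁ = [0, 1], a₂ = [0, 1], b₂ = [2, -1].
Each slice is an integer combination of E₁ = a₁b₁ᵀ and E₂ = a₂b₂ᵀ: S₀ = 3·E₁ − 9·E₂, S₁ = 6·E₁ + 6·E₂, S₂ = 3·E₁; reading off coefficients, c₁ = [3, 6, 3] and c₂ = [-9, 6, 0].
Hence T = [1, 2] ⊗ [0, 1] ⊗ [3, 6, 3] + [0, 1] ⊗ [2, -1] ⊗ [-9, 6, 0], so rank(T) ≤ 2.
These bounds meet, so rank(T) = 2.
Check entry T[0,1,2] = 3: (1)·(1)·(3) + (0)·(-1)·(0) = 3.

2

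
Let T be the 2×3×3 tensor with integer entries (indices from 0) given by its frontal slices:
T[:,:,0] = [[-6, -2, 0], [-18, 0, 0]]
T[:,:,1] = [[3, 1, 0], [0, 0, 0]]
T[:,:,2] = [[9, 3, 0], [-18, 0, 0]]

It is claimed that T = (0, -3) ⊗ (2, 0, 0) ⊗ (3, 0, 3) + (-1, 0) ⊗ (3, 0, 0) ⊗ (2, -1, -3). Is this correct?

Reconstruct entry (0,1,0) from the claimed factors: Σₗ aₗ[0]bₗ[1]cₗ[0] = (0)·(0)·(3) + (-1)·(0)·(2) = 0, but T[0,1,0] = -2. The claim is false.

No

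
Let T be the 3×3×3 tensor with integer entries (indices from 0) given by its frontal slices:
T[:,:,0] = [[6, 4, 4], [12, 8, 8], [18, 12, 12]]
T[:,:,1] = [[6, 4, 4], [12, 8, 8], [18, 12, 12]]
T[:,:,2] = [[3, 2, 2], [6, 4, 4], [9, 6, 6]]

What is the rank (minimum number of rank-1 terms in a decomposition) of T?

1

Lower bound: T ≠ 0 (e.g. T[0,0,0] = 6), so rank(T) ≥ 1.
Upper bound: if T = a ⊗ b ⊗ c then every fibre of T is a multiple of the corresponding factor, so read the factors off the fibres through the nonzero entry T[0,0,0] = 6.
The mode-1 fibre T[:,0,0] = [6, 12, 18] gives a = (1, 2, 3) (primitive direction); the mode-2 fibre T[0,:,0] = [6, 4, 4] gives b = (3, 2, 2); then c[k] = T[0,0,k] / (a[0]·b[0]) = [6, 6, 3] / 3 = (2, 2, 1).
Expanding (1, 2, 3) ⊗ (3, 2, 2) ⊗ (2, 2, 1) reproduces all 27 entries of T, so T = (1, 2, 3) ⊗ (3, 2, 2) ⊗ (2, 2, 1) and rank(T) ≤ 1.
These bounds meet, so rank(T) = 1.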